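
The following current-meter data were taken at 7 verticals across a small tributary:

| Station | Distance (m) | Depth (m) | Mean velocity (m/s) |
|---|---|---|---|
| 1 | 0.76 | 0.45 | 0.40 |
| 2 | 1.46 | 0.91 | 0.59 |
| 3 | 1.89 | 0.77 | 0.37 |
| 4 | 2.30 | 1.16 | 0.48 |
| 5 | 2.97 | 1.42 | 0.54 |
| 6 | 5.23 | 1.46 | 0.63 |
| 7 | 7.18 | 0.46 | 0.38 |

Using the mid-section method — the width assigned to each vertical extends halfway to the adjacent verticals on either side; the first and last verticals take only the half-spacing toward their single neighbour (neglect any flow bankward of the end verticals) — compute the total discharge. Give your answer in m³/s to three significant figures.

4.02 m³/s

w_1 = (1.46 − 0.76)/2 = 0.35 m; q_1 = 0.40 × 0.45 × 0.35 = 0.06300 m³/s
w_2 = (1.89 − 0.76)/2 = 0.565 m; q_2 = 0.59 × 0.91 × 0.565 = 0.3033 m³/s
w_3 = (2.30 − 1.46)/2 = 0.42 m; q_3 = 0.37 × 0.77 × 0.42 = 0.1197 m³/s
w_4 = (2.97 − 1.89)/2 = 0.54 m; q_4 = 0.48 × 1.16 × 0.54 = 0.3007 m³/s
w_5 = (5.23 − 2.30)/2 = 1.465 m; q_5 = 0.54 × 1.42 × 1.465 = 1.123 m³/s
w_6 = (7.18 − 2.97)/2 = 2.105 m; q_6 = 0.63 × 1.46 × 2.105 = 1.936 m³/s
w_7 = (7.18 − 5.23)/2 = 0.975 m; q_7 = 0.38 × 0.46 × 0.975 = 0.1704 m³/s
Q = Σ qᵢ = 4.017 m³/s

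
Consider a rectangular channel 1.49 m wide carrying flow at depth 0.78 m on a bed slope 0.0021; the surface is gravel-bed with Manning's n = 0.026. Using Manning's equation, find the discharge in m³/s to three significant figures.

A = b·y = 1.49 × 0.78 = 1.162 m²
P = b + 2y = 1.49 + 2×0.78 = 3.050 m
R = A/P = 1.162/3.050 = 0.3810 m
Q = (1/n)·A·R^(2/3)·S^(1/2) = (1/0.026) × 1.162 × 0.3810^(2/3) × 0.0021^(1/2) = 1.077 m³/s

1.08 m³/s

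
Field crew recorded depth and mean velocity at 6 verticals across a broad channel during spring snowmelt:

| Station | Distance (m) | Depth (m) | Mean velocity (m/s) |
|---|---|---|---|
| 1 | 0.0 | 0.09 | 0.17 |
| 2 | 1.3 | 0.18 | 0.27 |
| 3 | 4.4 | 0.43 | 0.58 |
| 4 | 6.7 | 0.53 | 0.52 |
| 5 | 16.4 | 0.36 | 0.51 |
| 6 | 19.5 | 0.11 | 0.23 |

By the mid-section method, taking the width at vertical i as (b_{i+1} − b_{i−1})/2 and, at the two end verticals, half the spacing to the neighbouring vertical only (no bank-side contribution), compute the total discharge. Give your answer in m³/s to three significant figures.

3.66 m³/s

w_1 = (1.3 − 0.0)/2 = 0.65 m; q_1 = 0.17 × 0.09 × 0.65 = 0.009945 m³/s
w_2 = (4.4 − 0.0)/2 = 2.2 m; q_2 = 0.27 × 0.18 × 2.2 = 0.1069 m³/s
w_3 = (6.7 − 1.3)/2 = 2.7 m; q_3 = 0.58 × 0.43 × 2.7 = 0.6734 m³/s
w_4 = (16.4 − 4.4)/2 = 6 m; q_4 = 0.52 × 0.53 × 6 = 1.654 m³/s
w_5 = (19.5 − 6.7)/2 = 6.4 m; q_5 = 0.51 × 0.36 × 6.4 = 1.175 m³/s
w_6 = (19.5 − 16.4)/2 = 1.55 m; q_6 = 0.23 × 0.11 × 1.55 = 0.03922 m³/s
Q = Σ qᵢ = 3.658 m³/s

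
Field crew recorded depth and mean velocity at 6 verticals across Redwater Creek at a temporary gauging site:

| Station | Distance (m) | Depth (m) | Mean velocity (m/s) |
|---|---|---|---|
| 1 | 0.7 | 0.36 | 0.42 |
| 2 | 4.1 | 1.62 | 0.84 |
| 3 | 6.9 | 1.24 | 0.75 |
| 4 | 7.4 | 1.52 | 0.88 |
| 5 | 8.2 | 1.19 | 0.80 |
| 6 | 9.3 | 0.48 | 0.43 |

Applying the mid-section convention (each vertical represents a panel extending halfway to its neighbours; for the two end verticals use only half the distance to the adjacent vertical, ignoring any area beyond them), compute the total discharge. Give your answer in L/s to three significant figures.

w_1 = (4.1 − 0.7)/2 = 1.7 m; q_1 = 0.42 × 0.36 × 1.7 = 0.2570 m³/s
w_2 = (6.9 − 0.7)/2 = 3.1 m; q_2 = 0.84 × 1.62 × 3.1 = 4.218 m³/s
w_3 = (7.4 − 4.1)/2 = 1.65 m; q_3 = 0.75 × 1.24 × 1.65 = 1.535 m³/s
w_4 = (8.2 − 6.9)/2 = 0.65 m; q_4 = 0.88 × 1.52 × 0.65 = 0.8694 m³/s
w_5 = (9.3 − 7.4)/2 = 0.95 m; q_5 = 0.80 × 1.19 × 0.95 = 0.9044 m³/s
w_6 = (9.3 − 8.2)/2 = 0.55 m; q_6 = 0.43 × 0.48 × 0.55 = 0.1135 m³/s
Q = Σ qᵢ = 7.897 m³/s
= 7.897 × 1000 = 7897 L/s

7900 L/s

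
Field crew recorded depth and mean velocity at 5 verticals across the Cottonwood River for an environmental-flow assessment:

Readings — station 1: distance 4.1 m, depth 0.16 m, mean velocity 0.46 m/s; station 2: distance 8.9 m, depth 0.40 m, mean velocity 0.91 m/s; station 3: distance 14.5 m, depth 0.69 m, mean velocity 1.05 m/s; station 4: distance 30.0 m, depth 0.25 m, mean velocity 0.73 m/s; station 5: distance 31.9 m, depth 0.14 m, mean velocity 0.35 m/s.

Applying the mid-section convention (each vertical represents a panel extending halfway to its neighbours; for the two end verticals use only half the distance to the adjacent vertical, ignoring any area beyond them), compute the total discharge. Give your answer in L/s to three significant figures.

11300 L/s

w_1 = (8.9 − 4.1)/2 = 2.4 m; q_1 = 0.46 × 0.16 × 2.4 = 0.1766 m³/s
w_2 = (14.5 − 4.1)/2 = 5.2 m; q_2 = 0.91 × 0.40 × 5.2 = 1.893 m³/s
w_3 = (30.0 − 8.9)/2 = 10.55 m; q_3 = 1.05 × 0.69 × 10.55 = 7.643 m³/s
w_4 = (31.9 − 14.5)/2 = 8.7 m; q_4 = 0.73 × 0.25 × 8.7 = 1.588 m³/s
w_5 = (31.9 − 30.0)/2 = 0.95 m; q_5 = 0.35 × 0.14 × 0.95 = 0.04655 m³/s
Q = Σ qᵢ = 11.35 m³/s
= 11.35 × 1000 = 11350 L/s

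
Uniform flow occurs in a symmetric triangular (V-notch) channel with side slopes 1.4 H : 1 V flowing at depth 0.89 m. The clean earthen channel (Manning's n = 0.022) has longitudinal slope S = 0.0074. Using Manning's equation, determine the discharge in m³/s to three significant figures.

A = z·y² = 1.4×0.89² = 1.109 m²
P = 2y√(1+z²) = 2×0.89×√(1+1.4²) = 3.062 m
R = A/P = 1.109/3.062 = 0.3621 m
Q = (1/n)·A·R^(2/3)·S^(1/2) = (1/0.022) × 1.109 × 0.3621^(2/3) × 0.0074^(1/2) = 2.203 m³/s

2.20 m³/s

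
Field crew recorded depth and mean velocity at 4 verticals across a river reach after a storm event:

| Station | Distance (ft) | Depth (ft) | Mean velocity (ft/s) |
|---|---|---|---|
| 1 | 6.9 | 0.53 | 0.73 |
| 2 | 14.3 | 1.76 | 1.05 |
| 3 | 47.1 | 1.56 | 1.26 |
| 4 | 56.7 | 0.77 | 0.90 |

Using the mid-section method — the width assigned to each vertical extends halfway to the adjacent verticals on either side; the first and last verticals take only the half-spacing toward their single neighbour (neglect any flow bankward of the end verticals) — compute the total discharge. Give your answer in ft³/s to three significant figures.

w_1 = (14.3 − 6.9)/2 = 3.7 ft; q_1 = 0.73 × 0.53 × 3.7 = 1.432 ft³/s
w_2 = (47.1 − 6.9)/2 = 20.1 ft; q_2 = 1.05 × 1.76 × 20.1 = 37.14 ft³/s
w_3 = (56.7 − 14.3)/2 = 21.2 ft; q_3 = 1.26 × 1.56 × 21.2 = 41.67 ft³/s
w_4 = (56.7 − 47.1)/2 = 4.8 ft; q_4 = 0.90 × 0.77 × 4.8 = 3.326 ft³/s
Q = Σ qᵢ = 83.57 ft³/s

83.6 ft³/s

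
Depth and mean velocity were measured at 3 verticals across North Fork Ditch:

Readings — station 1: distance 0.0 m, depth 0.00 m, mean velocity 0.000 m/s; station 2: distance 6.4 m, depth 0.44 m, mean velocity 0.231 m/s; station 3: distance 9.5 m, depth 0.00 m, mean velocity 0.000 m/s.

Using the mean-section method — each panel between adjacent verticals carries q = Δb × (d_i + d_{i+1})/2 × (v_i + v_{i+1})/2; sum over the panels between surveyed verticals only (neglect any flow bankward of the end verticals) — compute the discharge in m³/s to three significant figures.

Panel 1-2: Δb = 6.4 m, d̄ = (0.00+0.44)/2 = 0.22, v̄ = (0.000+0.231)/2 = 0.1155 → q = 6.4×0.22×0.1155 = 0.1626 m³/s
Panel 2-3: Δb = 3.1 m, d̄ = (0.44+0.00)/2 = 0.22, v̄ = (0.231+0.000)/2 = 0.1155 → q = 3.1×0.22×0.1155 = 0.07877 m³/s
Q = Σ q = 0.2414 m³/s

0.241 m³/s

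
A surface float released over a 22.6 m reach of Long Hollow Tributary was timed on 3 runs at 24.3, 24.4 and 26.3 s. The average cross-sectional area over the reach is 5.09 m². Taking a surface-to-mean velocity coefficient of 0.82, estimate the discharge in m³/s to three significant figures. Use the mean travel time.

3.77 m³/s

t̄ = (24.3 + 24.4 + 26.3) / 3 = 25 s
v_surface = L / t̄ = 22.6 / 25 = 0.9040 m/s
v_mean = 0.82 × 0.9040 = 0.7413 m/s
Q = A × v_mean = 5.09 × 0.7413 = 3.773 m³/s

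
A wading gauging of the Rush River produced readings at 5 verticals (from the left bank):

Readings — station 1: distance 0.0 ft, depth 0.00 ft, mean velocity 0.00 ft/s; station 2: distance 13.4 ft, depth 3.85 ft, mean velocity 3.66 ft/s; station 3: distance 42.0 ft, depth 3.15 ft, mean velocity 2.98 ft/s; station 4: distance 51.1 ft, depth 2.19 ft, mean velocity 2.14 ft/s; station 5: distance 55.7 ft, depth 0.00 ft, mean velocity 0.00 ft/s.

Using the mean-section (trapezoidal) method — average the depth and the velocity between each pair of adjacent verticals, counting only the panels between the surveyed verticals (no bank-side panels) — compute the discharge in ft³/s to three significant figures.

Panel 1-2: Δb = 13.4 ft, d̄ = (0.00+3.85)/2 = 1.925, v̄ = (0.00+3.66)/2 = 1.83 → q = 13.4×1.925×1.83 = 47.20 ft³/s
Panel 2-3: Δb = 28.6 ft, d̄ = (3.85+3.15)/2 = 3.5, v̄ = (3.66+2.98)/2 = 3.32 → q = 28.6×3.5×3.32 = 332.3 ft³/s
Panel 3-4: Δb = 9.1 ft, d̄ = (3.15+2.19)/2 = 2.67, v̄ = (2.98+2.14)/2 = 2.56 → q = 9.1×2.67×2.56 = 62.20 ft³/s
Panel 4-5: Δb = 4.6 ft, d̄ = (2.19+0.00)/2 = 1.095, v̄ = (2.14+0.00)/2 = 1.07 → q = 4.6×1.095×1.07 = 5.390 ft³/s
Q = Σ q = 447.1 ft³/s

447 ft³/s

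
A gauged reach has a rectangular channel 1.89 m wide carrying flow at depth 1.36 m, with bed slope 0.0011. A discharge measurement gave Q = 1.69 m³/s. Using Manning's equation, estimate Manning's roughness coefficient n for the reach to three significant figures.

A = b·y = 1.89 × 1.36 = 2.570 m²
P = b + 2y = 1.89 + 2×1.36 = 4.610 m
R = A/P = 2.570/4.610 = 0.5576 m
n = (1/Q)·A·R^(2/3)·S^(1/2) = (1/1.69) × 2.570 × 0.6774 × 0.03317 = 0.03417

0.0342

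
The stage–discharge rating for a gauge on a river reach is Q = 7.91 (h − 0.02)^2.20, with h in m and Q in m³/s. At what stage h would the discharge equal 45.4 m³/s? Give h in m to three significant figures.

h − h₀ = (Q/C)^(1/b) = (45.4/7.91)^(1/2.20) = 2.213 m
h = 0.02 + 2.213 = 2.233 m

2.23 m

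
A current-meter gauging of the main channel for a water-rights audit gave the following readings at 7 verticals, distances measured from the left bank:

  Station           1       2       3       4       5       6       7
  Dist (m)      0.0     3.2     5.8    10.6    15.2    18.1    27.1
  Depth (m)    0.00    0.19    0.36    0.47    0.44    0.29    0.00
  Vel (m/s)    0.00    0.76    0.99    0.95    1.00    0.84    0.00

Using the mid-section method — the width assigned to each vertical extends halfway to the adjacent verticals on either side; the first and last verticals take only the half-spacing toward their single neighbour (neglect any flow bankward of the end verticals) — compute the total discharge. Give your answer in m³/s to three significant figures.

w_2 = (5.8 − 0.0)/2 = 2.9 m; q_2 = 0.76 × 0.19 × 2.9 = 0.4188 m³/s
w_3 = (10.6 − 3.2)/2 = 3.7 m; q_3 = 0.99 × 0.36 × 3.7 = 1.319 m³/s
w_4 = (15.2 − 5.8)/2 = 4.7 m; q_4 = 0.95 × 0.47 × 4.7 = 2.099 m³/s
w_5 = (18.1 − 10.6)/2 = 3.75 m; q_5 = 1.00 × 0.44 × 3.75 = 1.650 m³/s
w_6 = (27.1 − 15.2)/2 = 5.95 m; q_6 = 0.84 × 0.29 × 5.95 = 1.449 m³/s
Stations 1, 7 contribute zero (depth or velocity is 0).
Q = Σ qᵢ = 6.935 m³/s

6.94 m³/s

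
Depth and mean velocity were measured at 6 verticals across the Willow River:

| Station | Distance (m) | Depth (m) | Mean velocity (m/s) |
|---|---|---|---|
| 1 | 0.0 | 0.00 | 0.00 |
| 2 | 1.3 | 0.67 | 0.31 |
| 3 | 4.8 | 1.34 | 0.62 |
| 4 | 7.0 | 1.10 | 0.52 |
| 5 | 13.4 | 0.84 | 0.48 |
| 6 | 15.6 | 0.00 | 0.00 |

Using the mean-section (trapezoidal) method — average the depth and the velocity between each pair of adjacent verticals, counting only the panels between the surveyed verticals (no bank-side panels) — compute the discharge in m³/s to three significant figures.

6.56 m³/s

Panel 1-2: Δb = 1.3 m, d̄ = (0.00+0.67)/2 = 0.335, v̄ = (0.00+0.31)/2 = 0.155 → q = 1.3×0.335×0.155 = 0.06750 m³/s
Panel 2-3: Δb = 3.5 m, d̄ = (0.67+1.34)/2 = 1.005, v̄ = (0.31+0.62)/2 = 0.465 → q = 3.5×1.005×0.465 = 1.636 m³/s
Panel 3-4: Δb = 2.2 m, d̄ = (1.34+1.10)/2 = 1.22, v̄ = (0.62+0.52)/2 = 0.57 → q = 2.2×1.22×0.57 = 1.530 m³/s
Panel 4-5: Δb = 6.4 m, d̄ = (1.10+0.84)/2 = 0.97, v̄ = (0.52+0.48)/2 = 0.5 → q = 6.4×0.97×0.5 = 3.104 m³/s
Panel 5-6: Δb = 2.2 m, d̄ = (0.84+0.00)/2 = 0.42, v̄ = (0.48+0.00)/2 = 0.24 → q = 2.2×0.42×0.24 = 0.2218 m³/s
Q = Σ q = 6.559 m³/s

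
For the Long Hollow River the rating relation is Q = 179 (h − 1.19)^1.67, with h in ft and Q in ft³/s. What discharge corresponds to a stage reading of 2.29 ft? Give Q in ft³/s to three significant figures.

Q = 179 × (2.29 − 1.19)^1.67 = 179 × 1.1^1.67 = 209.9 ft³/s

210 ft³/s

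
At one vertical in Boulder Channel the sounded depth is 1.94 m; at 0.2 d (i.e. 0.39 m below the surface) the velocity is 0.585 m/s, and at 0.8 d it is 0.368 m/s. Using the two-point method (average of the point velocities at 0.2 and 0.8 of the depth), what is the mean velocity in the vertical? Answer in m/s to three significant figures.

0.477 m/s

v̄ = (0.585 + 0.368) / 2 = 0.4765 m/s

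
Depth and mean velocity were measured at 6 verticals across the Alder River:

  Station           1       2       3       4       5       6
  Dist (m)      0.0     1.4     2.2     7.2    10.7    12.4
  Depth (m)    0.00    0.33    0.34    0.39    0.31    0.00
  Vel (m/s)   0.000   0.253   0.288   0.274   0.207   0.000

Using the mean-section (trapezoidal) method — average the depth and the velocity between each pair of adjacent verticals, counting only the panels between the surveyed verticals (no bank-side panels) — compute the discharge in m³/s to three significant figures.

Panel 1-2: Δb = 1.4 m, d̄ = (0.00+0.33)/2 = 0.165, v̄ = (0.000+0.253)/2 = 0.1265 → q = 1.4×0.165×0.1265 = 0.02922 m³/s
Panel 2-3: Δb = 0.8 m, d̄ = (0.33+0.34)/2 = 0.335, v̄ = (0.253+0.288)/2 = 0.2705 → q = 0.8×0.335×0.2705 = 0.07249 m³/s
Panel 3-4: Δb = 5 m, d̄ = (0.34+0.39)/2 = 0.365, v̄ = (0.288+0.274)/2 = 0.281 → q = 5×0.365×0.281 = 0.5128 m³/s
Panel 4-5: Δb = 3.5 m, d̄ = (0.39+0.31)/2 = 0.35, v̄ = (0.274+0.207)/2 = 0.2405 → q = 3.5×0.35×0.2405 = 0.2946 m³/s
Panel 5-6: Δb = 1.7 m, d̄ = (0.31+0.00)/2 = 0.155, v̄ = (0.207+0.000)/2 = 0.1035 → q = 1.7×0.155×0.1035 = 0.02727 m³/s
Q = Σ q = 0.9364 m³/s

0.936 m³/s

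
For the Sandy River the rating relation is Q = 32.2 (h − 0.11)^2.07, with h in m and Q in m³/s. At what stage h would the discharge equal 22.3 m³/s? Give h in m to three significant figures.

h − h₀ = (Q/C)^(1/b) = (22.3/32.2)^(1/2.07) = 0.8374 m
h = 0.11 + 0.8374 = 0.9474 m

0.947 m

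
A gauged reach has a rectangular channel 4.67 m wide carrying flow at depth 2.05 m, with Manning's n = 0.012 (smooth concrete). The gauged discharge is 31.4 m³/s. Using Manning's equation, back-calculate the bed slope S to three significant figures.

0.00138

A = b·y = 4.67 × 2.05 = 9.574 m²
P = b + 2y = 4.67 + 2×2.05 = 8.770 m
R = A/P = 9.574/8.770 = 1.092 m
S = (Q·n / (1·A·R^(2/3)))² = (31.4×0.012 / (1×9.574×1.060))² = 0.001378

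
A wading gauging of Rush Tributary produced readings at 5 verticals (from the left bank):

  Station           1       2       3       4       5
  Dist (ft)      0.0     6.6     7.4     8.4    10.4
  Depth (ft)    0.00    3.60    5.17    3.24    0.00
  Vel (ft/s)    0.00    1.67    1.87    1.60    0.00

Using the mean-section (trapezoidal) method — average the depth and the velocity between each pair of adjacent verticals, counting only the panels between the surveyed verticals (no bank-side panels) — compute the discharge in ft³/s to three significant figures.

26.0 ft³/s

Panel 1-2: Δb = 6.6 ft, d̄ = (0.00+3.60)/2 = 1.8, v̄ = (0.00+1.67)/2 = 0.835 → q = 6.6×1.8×0.835 = 9.920 ft³/s
Panel 2-3: Δb = 0.8 ft, d̄ = (3.60+5.17)/2 = 4.385, v̄ = (1.67+1.87)/2 = 1.77 → q = 0.8×4.385×1.77 = 6.209 ft³/s
Panel 3-4: Δb = 1 ft, d̄ = (5.17+3.24)/2 = 4.205, v̄ = (1.87+1.60)/2 = 1.735 → q = 1×4.205×1.735 = 7.296 ft³/s
Panel 4-5: Δb = 2 ft, d̄ = (3.24+0.00)/2 = 1.62, v̄ = (1.60+0.00)/2 = 0.8 → q = 2×1.62×0.8 = 2.592 ft³/s
Q = Σ q = 26.02 ft³/s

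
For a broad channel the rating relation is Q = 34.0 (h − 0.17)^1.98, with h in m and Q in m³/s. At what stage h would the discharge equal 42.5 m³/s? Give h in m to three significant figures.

1.29 m

h − h₀ = (Q/C)^(1/b) = (42.5/34.0)^(1/1.98) = 1.119 m
h = 0.17 + 1.119 = 1.289 m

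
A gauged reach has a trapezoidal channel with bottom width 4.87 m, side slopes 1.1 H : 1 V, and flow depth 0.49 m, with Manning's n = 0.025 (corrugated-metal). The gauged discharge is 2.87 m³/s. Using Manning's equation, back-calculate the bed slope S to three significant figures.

A = (b + z·y)·y = (4.87 + 1.1×0.49)×0.49 = 2.650 m²
P = b + 2y√(1+z²) = 4.87 + 2×0.49×√(1+1.1²) = 6.327 m
R = A/P = 2.650/6.327 = 0.4189 m
S = (Q·n / (1·A·R^(2/3)))² = (2.87×0.025 / (1×2.650×0.5599))² = 0.002338

0.00234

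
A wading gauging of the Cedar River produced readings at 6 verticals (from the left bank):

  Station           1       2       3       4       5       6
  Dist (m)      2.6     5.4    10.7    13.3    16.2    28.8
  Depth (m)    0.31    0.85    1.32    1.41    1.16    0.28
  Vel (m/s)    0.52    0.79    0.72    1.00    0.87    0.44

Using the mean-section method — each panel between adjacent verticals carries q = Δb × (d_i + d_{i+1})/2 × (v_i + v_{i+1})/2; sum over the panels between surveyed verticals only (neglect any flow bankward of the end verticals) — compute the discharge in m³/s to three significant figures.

Panel 1-2: Δb = 2.8 m, d̄ = (0.31+0.85)/2 = 0.58, v̄ = (0.52+0.79)/2 = 0.655 → q = 2.8×0.58×0.655 = 1.064 m³/s
Panel 2-3: Δb = 5.3 m, d̄ = (0.85+1.32)/2 = 1.085, v̄ = (0.79+0.72)/2 = 0.755 → q = 5.3×1.085×0.755 = 4.342 m³/s
Panel 3-4: Δb = 2.6 m, d̄ = (1.32+1.41)/2 = 1.365, v̄ = (0.72+1.00)/2 = 0.86 → q = 2.6×1.365×0.86 = 3.052 m³/s
Panel 4-5: Δb = 2.9 m, d̄ = (1.41+1.16)/2 = 1.285, v̄ = (1.00+0.87)/2 = 0.935 → q = 2.9×1.285×0.935 = 3.484 m³/s
Panel 5-6: Δb = 12.6 m, d̄ = (1.16+0.28)/2 = 0.72, v̄ = (0.87+0.44)/2 = 0.655 → q = 12.6×0.72×0.655 = 5.942 m³/s
Q = Σ q = 17.88 m³/s

17.9 m³/s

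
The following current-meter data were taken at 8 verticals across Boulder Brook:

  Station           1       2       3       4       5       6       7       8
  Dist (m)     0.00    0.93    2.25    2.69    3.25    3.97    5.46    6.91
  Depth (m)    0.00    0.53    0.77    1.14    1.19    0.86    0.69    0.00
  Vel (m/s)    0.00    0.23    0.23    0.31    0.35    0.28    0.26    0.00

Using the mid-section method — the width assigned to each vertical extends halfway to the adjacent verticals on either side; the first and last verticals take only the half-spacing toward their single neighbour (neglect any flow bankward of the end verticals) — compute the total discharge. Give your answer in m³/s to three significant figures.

w_2 = (2.25 − 0.00)/2 = 1.125 m; q_2 = 0.23 × 0.53 × 1.125 = 0.1371 m³/s
w_3 = (2.69 − 0.93)/2 = 0.88 m; q_3 = 0.23 × 0.77 × 0.88 = 0.1558 m³/s
w_4 = (3.25 − 2.25)/2 = 0.5 m; q_4 = 0.31 × 1.14 × 0.5 = 0.1767 m³/s
w_5 = (3.97 − 2.69)/2 = 0.64 m; q_5 = 0.35 × 1.19 × 0.64 = 0.2666 m³/s
w_6 = (5.46 − 3.25)/2 = 1.105 m; q_6 = 0.28 × 0.86 × 1.105 = 0.2661 m³/s
w_7 = (6.91 − 3.97)/2 = 1.47 m; q_7 = 0.26 × 0.69 × 1.47 = 0.2637 m³/s
Stations 1, 8 contribute zero (depth or velocity is 0).
Q = Σ qᵢ = 1.266 m³/s

1.27 m³/s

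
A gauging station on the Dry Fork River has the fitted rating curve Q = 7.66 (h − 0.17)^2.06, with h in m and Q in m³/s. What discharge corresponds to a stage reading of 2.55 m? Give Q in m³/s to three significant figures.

Q = 7.66 × (2.55 − 0.17)^2.06 = 7.66 × 2.38^2.06 = 45.71 m³/s

45.7 m³/s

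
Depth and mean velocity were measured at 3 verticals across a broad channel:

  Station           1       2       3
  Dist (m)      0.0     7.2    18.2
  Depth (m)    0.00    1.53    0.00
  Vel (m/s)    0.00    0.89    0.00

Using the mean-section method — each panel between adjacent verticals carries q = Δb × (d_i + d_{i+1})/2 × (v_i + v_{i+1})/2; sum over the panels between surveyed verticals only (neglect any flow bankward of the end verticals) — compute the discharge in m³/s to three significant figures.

Panel 1-2: Δb = 7.2 m, d̄ = (0.00+1.53)/2 = 0.765, v̄ = (0.00+0.89)/2 = 0.445 → q = 7.2×0.765×0.445 = 2.451 m³/s
Panel 2-3: Δb = 11 m, d̄ = (1.53+0.00)/2 = 0.765, v̄ = (0.89+0.00)/2 = 0.445 → q = 11×0.765×0.445 = 3.745 m³/s
Q = Σ q = 6.196 m³/s

6.20 m³/s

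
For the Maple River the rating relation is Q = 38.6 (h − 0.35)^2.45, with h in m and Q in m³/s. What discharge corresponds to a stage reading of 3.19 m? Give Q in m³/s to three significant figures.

Q = 38.6 × (3.19 − 0.35)^2.45 = 38.6 × 2.84^2.45 = 498.0 m³/s

498 m³/s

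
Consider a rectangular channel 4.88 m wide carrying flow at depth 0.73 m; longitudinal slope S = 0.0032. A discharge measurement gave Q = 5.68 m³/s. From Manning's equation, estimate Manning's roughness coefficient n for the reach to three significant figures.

A = b·y = 4.88 × 0.73 = 3.562 m²
P = b + 2y = 4.88 + 2×0.73 = 6.340 m
R = A/P = 3.562/6.340 = 0.5619 m
n = (1/Q)·A·R^(2/3)·S^(1/2) = (1/5.68) × 3.562 × 0.6809 × 0.05657 = 0.02416

0.0242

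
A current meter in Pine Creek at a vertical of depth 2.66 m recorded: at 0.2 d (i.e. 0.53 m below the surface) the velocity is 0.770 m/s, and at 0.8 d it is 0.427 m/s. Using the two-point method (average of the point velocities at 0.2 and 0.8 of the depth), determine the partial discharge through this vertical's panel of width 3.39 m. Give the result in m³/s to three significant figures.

v̄ = (0.770 + 0.427) / 2 = 0.5985 m/s
q = v̄ × d × w = 0.5985 × 2.66 × 3.39 = 5.397 m³/s

5.40 m³/s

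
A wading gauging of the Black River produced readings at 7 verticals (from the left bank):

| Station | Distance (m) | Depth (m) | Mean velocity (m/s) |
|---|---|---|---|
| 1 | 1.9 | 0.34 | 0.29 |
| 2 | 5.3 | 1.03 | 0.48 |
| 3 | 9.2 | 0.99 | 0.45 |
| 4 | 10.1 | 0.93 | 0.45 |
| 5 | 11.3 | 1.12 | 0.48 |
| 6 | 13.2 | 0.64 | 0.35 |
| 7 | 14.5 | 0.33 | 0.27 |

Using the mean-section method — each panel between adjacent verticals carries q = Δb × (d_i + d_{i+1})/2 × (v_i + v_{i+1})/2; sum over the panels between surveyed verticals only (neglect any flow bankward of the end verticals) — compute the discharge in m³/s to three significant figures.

Panel 1-2: Δb = 3.4 m, d̄ = (0.34+1.03)/2 = 0.685, v̄ = (0.29+0.48)/2 = 0.385 → q = 3.4×0.685×0.385 = 0.8967 m³/s
Panel 2-3: Δb = 3.9 m, d̄ = (1.03+0.99)/2 = 1.01, v̄ = (0.48+0.45)/2 = 0.465 → q = 3.9×1.01×0.465 = 1.832 m³/s
Panel 3-4: Δb = 0.9 m, d̄ = (0.99+0.93)/2 = 0.96, v̄ = (0.45+0.45)/2 = 0.45 → q = 0.9×0.96×0.45 = 0.3888 m³/s
Panel 4-5: Δb = 1.2 m, d̄ = (0.93+1.12)/2 = 1.025, v̄ = (0.45+0.48)/2 = 0.465 → q = 1.2×1.025×0.465 = 0.5720 m³/s
Panel 5-6: Δb = 1.9 m, d̄ = (1.12+0.64)/2 = 0.88, v̄ = (0.48+0.35)/2 = 0.415 → q = 1.9×0.88×0.415 = 0.6939 m³/s
Panel 6-7: Δb = 1.3 m, d̄ = (0.64+0.33)/2 = 0.485, v̄ = (0.35+0.27)/2 = 0.31 → q = 1.3×0.485×0.31 = 0.1955 m³/s
Q = Σ q = 4.578 m³/s

4.58 m³/s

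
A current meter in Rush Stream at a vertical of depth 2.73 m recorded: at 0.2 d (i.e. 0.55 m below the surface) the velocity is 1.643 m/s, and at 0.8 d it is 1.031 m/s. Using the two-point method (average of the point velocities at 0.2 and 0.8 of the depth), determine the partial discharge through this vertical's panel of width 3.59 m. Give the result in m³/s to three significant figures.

v̄ = (1.643 + 1.031) / 2 = 1.337 m/s
q = v̄ × d × w = 1.337 × 2.73 × 3.59 = 13.10 m³/s

13.1 m³/s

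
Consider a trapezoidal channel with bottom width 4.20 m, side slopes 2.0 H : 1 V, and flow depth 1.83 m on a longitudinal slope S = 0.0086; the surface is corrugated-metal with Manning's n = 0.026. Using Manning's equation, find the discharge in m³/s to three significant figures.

A = (b + z·y)·y = (4.20 + 2.0×1.83)×1.83 = 14.38 m²
P = b + 2y√(1+z²) = 4.20 + 2×1.83×√(1+2.0²) = 12.38 m
R = A/P = 14.38/12.38 = 1.161 m
Q = (1/n)·A·R^(2/3)·S^(1/2) = (1/0.026) × 14.38 × 1.161^(2/3) × 0.0086^(1/2) = 56.69 m³/s

56.7 m³/s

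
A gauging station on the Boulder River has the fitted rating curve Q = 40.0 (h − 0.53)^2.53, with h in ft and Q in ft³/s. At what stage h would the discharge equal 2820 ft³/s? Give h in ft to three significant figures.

h − h₀ = (Q/C)^(1/b) = (2820/40.0)^(1/2.53) = 5.377 ft
h = 0.53 + 5.377 = 5.907 ft

5.91 ft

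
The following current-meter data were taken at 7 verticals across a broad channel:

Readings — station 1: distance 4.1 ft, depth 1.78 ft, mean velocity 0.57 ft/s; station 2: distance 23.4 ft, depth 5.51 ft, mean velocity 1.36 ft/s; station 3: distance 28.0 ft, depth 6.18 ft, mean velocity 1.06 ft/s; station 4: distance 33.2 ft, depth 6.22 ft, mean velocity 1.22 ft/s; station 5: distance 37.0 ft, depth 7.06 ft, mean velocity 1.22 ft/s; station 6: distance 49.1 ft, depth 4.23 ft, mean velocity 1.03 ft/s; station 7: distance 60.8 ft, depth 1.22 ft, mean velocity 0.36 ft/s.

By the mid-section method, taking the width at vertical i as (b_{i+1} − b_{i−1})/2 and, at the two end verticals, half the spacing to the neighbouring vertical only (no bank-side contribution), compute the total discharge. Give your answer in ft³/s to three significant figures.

w_1 = (23.4 − 4.1)/2 = 9.65 ft; q_1 = 0.57 × 1.78 × 9.65 = 9.791 ft³/s
w_2 = (28.0 − 4.1)/2 = 11.95 ft; q_2 = 1.36 × 5.51 × 11.95 = 89.55 ft³/s
w_3 = (33.2 − 23.4)/2 = 4.9 ft; q_3 = 1.06 × 6.18 × 4.9 = 32.10 ft³/s
w_4 = (37.0 − 28.0)/2 = 4.5 ft; q_4 = 1.22 × 6.22 × 4.5 = 34.15 ft³/s
w_5 = (49.1 − 33.2)/2 = 7.95 ft; q_5 = 1.22 × 7.06 × 7.95 = 68.47 ft³/s
w_6 = (60.8 − 37.0)/2 = 11.9 ft; q_6 = 1.03 × 4.23 × 11.9 = 51.85 ft³/s
w_7 = (60.8 − 49.1)/2 = 5.85 ft; q_7 = 0.36 × 1.22 × 5.85 = 2.569 ft³/s
Q = Σ qᵢ = 288.5 ft³/s

288 ft³/s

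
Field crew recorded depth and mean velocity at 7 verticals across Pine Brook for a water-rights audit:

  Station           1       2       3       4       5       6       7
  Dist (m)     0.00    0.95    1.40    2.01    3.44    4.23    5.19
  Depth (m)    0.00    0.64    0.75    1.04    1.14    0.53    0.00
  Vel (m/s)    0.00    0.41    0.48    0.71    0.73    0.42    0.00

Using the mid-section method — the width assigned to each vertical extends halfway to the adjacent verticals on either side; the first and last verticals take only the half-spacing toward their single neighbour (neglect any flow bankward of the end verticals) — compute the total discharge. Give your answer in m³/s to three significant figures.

2.25 m³/s

w_2 = (1.40 − 0.00)/2 = 0.7 m; q_2 = 0.41 × 0.64 × 0.7 = 0.1837 m³/s
w_3 = (2.01 − 0.95)/2 = 0.53 m; q_3 = 0.48 × 0.75 × 0.53 = 0.1908 m³/s
w_4 = (3.44 − 1.40)/2 = 1.02 m; q_4 = 0.71 × 1.04 × 1.02 = 0.7532 m³/s
w_5 = (4.23 − 2.01)/2 = 1.11 m; q_5 = 0.73 × 1.14 × 1.11 = 0.9237 m³/s
w_6 = (5.19 − 3.44)/2 = 0.875 m; q_6 = 0.42 × 0.53 × 0.875 = 0.1948 m³/s
Stations 1, 7 contribute zero (depth or velocity is 0).
Q = Σ qᵢ = 2.246 m³/s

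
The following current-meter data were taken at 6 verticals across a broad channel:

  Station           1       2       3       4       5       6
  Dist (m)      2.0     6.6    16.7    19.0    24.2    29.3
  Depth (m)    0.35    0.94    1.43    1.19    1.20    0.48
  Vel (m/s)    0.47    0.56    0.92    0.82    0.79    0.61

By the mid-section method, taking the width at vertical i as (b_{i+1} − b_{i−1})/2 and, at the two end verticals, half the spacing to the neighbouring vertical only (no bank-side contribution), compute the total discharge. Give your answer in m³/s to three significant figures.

21.7 m³/s

w_1 = (6.6 − 2.0)/2 = 2.3 m; q_1 = 0.47 × 0.35 × 2.3 = 0.3784 m³/s
w_2 = (16.7 − 2.0)/2 = 7.35 m; q_2 = 0.56 × 0.94 × 7.35 = 3.869 m³/s
w_3 = (19.0 − 6.6)/2 = 6.2 m; q_3 = 0.92 × 1.43 × 6.2 = 8.157 m³/s
w_4 = (24.2 − 16.7)/2 = 3.75 m; q_4 = 0.82 × 1.19 × 3.75 = 3.659 m³/s
w_5 = (29.3 − 19.0)/2 = 5.15 m; q_5 = 0.79 × 1.20 × 5.15 = 4.882 m³/s
w_6 = (29.3 − 24.2)/2 = 2.55 m; q_6 = 0.61 × 0.48 × 2.55 = 0.7466 m³/s
Q = Σ qᵢ = 21.69 m³/s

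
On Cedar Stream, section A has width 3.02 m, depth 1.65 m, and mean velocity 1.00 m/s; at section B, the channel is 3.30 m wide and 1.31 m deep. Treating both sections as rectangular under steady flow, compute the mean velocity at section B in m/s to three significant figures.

Q = A₁V₁ = (3.02×1.65) × 1.00 = 4.983 m³/s
A₂ = 3.30 × 1.31 = 4.323 m²
V₂ = Q/A₂ = 4.983/4.323 = 1.153 m/s

1.15 m/s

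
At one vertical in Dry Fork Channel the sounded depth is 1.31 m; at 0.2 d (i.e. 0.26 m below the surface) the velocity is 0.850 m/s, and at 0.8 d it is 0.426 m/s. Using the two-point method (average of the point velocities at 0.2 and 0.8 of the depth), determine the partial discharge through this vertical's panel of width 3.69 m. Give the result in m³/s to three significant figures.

v̄ = (0.850 + 0.426) / 2 = 0.6380 m/s
q = v̄ × d × w = 0.6380 × 1.31 × 3.69 = 3.084 m³/s

3.08 m³/s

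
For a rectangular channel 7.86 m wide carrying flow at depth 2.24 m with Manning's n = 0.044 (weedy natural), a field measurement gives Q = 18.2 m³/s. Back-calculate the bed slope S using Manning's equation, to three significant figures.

0.00129

A = b·y = 7.86 × 2.24 = 17.61 m²
P = b + 2y = 7.86 + 2×2.24 = 12.34 m
R = A/P = 17.61/12.34 = 1.427 m
S = (Q·n / (1·A·R^(2/3)))² = (18.2×0.044 / (1×17.61×1.267))² = 0.001288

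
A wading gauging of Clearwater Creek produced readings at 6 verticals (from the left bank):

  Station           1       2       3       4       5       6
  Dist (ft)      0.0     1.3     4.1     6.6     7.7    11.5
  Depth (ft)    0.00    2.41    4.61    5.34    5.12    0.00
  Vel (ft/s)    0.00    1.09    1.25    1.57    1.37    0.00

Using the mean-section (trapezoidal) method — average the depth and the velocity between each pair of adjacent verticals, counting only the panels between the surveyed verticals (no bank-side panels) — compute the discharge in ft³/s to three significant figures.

Panel 1-2: Δb = 1.3 ft, d̄ = (0.00+2.41)/2 = 1.205, v̄ = (0.00+1.09)/2 = 0.545 → q = 1.3×1.205×0.545 = 0.8537 ft³/s
Panel 2-3: Δb = 2.8 ft, d̄ = (2.41+4.61)/2 = 3.51, v̄ = (1.09+1.25)/2 = 1.17 → q = 2.8×3.51×1.17 = 11.50 ft³/s
Panel 3-4: Δb = 2.5 ft, d̄ = (4.61+5.34)/2 = 4.975, v̄ = (1.25+1.57)/2 = 1.41 → q = 2.5×4.975×1.41 = 17.54 ft³/s
Panel 4-5: Δb = 1.1 ft, d̄ = (5.34+5.12)/2 = 5.23, v̄ = (1.57+1.37)/2 = 1.47 → q = 1.1×5.23×1.47 = 8.457 ft³/s
Panel 5-6: Δb = 3.8 ft, d̄ = (5.12+0.00)/2 = 2.56, v̄ = (1.37+0.00)/2 = 0.685 → q = 3.8×2.56×0.685 = 6.664 ft³/s
Q = Σ q = 45.01 ft³/s

45.0 ft³/s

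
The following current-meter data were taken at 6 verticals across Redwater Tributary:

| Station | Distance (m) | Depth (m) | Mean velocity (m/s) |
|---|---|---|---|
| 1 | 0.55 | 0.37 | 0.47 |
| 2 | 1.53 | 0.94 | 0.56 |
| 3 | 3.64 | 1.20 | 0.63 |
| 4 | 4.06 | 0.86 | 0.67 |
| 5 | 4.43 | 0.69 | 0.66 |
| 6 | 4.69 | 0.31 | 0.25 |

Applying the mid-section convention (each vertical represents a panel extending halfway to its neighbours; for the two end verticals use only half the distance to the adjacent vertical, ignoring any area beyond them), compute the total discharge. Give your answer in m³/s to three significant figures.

2.24 m³/s

w_1 = (1.53 − 0.55)/2 = 0.49 m; q_1 = 0.47 × 0.37 × 0.49 = 0.08521 m³/s
w_2 = (3.64 − 0.55)/2 = 1.545 m; q_2 = 0.56 × 0.94 × 1.545 = 0.8133 m³/s
w_3 = (4.06 − 1.53)/2 = 1.265 m; q_3 = 0.63 × 1.20 × 1.265 = 0.9563 m³/s
w_4 = (4.43 − 3.64)/2 = 0.395 m; q_4 = 0.67 × 0.86 × 0.395 = 0.2276 m³/s
w_5 = (4.69 − 4.06)/2 = 0.315 m; q_5 = 0.66 × 0.69 × 0.315 = 0.1435 m³/s
w_6 = (4.69 − 4.43)/2 = 0.13 m; q_6 = 0.25 × 0.31 × 0.13 = 0.01008 m³/s
Q = Σ qᵢ = 2.236 m³/s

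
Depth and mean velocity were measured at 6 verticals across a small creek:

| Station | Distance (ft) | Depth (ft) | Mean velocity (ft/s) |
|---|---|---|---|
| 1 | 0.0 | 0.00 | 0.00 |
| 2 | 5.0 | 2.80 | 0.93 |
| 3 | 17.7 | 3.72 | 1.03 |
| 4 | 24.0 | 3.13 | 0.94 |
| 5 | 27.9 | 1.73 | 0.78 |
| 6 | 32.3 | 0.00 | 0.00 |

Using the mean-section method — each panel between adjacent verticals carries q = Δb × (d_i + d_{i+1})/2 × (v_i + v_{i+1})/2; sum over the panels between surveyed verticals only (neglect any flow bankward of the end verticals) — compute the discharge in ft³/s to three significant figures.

74.7 ft³/s

Panel 1-2: Δb = 5 ft, d̄ = (0.00+2.80)/2 = 1.4, v̄ = (0.00+0.93)/2 = 0.465 → q = 5×1.4×0.465 = 3.255 ft³/s
Panel 2-3: Δb = 12.7 ft, d̄ = (2.80+3.72)/2 = 3.26, v̄ = (0.93+1.03)/2 = 0.98 → q = 12.7×3.26×0.98 = 40.57 ft³/s
Panel 3-4: Δb = 6.3 ft, d̄ = (3.72+3.13)/2 = 3.425, v̄ = (1.03+0.94)/2 = 0.985 → q = 6.3×3.425×0.985 = 21.25 ft³/s
Panel 4-5: Δb = 3.9 ft, d̄ = (3.13+1.73)/2 = 2.43, v̄ = (0.94+0.78)/2 = 0.86 → q = 3.9×2.43×0.86 = 8.150 ft³/s
Panel 5-6: Δb = 4.4 ft, d̄ = (1.73+0.00)/2 = 0.865, v̄ = (0.78+0.00)/2 = 0.39 → q = 4.4×0.865×0.39 = 1.484 ft³/s
Q = Σ q = 74.72 ft³/s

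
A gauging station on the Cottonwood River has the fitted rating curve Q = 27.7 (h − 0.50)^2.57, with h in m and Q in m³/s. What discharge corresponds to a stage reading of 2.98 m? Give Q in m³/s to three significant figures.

286 m³/s

Q = 27.7 × (2.98 − 0.50)^2.57 = 27.7 × 2.48^2.57 = 285.9 m³/s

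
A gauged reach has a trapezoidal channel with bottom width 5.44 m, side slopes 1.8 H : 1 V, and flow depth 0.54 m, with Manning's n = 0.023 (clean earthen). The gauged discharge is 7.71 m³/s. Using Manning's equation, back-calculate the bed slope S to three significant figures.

0.00757

A = (b + z·y)·y = (5.44 + 1.8×0.54)×0.54 = 3.462 m²
P = b + 2y√(1+z²) = 5.44 + 2×0.54×√(1+1.8²) = 7.664 m
R = A/P = 3.462/7.664 = 0.4518 m
S = (Q·n / (1·A·R^(2/3)))² = (7.71×0.023 / (1×3.462×0.5888))² = 0.007566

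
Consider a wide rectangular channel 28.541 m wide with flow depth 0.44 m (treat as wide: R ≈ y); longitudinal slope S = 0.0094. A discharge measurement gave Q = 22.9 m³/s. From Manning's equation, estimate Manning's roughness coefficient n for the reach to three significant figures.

A = b·y = 28.541 × 0.44 = 12.56 m²
Wide channel: R ≈ y = 0.44 m
n = (1/Q)·A·R^(2/3)·S^(1/2) = (1/22.9) × 12.56 × 0.5785 × 0.09695 = 0.03076

0.0308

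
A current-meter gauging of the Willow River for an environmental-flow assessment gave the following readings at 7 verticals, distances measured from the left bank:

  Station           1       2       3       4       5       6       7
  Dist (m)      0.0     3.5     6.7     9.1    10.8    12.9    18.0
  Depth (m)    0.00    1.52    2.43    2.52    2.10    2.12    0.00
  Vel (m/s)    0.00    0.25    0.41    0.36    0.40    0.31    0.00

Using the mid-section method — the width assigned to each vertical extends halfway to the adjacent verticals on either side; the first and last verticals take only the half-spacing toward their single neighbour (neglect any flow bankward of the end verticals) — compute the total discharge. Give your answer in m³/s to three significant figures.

9.88 m³/s

w_2 = (6.7 − 0.0)/2 = 3.35 m; q_2 = 0.25 × 1.52 × 3.35 = 1.273 m³/s
w_3 = (9.1 − 3.5)/2 = 2.8 m; q_3 = 0.41 × 2.43 × 2.8 = 2.790 m³/s
w_4 = (10.8 − 6.7)/2 = 2.05 m; q_4 = 0.36 × 2.52 × 2.05 = 1.860 m³/s
w_5 = (12.9 − 9.1)/2 = 1.9 m; q_5 = 0.40 × 2.10 × 1.9 = 1.596 m³/s
w_6 = (18.0 − 10.8)/2 = 3.6 m; q_6 = 0.31 × 2.12 × 3.6 = 2.366 m³/s
Stations 1, 7 contribute zero (depth or velocity is 0).
Q = Σ qᵢ = 9.884 m³/s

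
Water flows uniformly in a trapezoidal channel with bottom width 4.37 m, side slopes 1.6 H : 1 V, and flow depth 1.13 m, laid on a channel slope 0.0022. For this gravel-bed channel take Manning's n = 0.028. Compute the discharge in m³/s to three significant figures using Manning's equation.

10.1 m³/s

A = (b + z·y)·y = (4.37 + 1.6×1.13)×1.13 = 6.981 m²
P = b + 2y√(1+z²) = 4.37 + 2×1.13×√(1+1.6²) = 8.634 m
R = A/P = 6.981/8.634 = 0.8085 m
Q = (1/n)·A·R^(2/3)·S^(1/2) = (1/0.028) × 6.981 × 0.8085^(2/3) × 0.0022^(1/2) = 10.15 m³/s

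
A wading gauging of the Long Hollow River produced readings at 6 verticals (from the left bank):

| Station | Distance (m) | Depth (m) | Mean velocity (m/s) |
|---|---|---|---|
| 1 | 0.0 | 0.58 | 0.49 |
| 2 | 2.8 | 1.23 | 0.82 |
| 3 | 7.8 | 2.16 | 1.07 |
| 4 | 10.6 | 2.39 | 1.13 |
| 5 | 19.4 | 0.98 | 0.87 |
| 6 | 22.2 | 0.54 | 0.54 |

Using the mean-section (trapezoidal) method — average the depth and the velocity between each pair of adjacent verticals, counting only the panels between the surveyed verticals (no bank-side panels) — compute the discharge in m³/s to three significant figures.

33.0 m³/s

Panel 1-2: Δb = 2.8 m, d̄ = (0.58+1.23)/2 = 0.905, v̄ = (0.49+0.82)/2 = 0.655 → q = 2.8×0.905×0.655 = 1.660 m³/s
Panel 2-3: Δb = 5 m, d̄ = (1.23+2.16)/2 = 1.695, v̄ = (0.82+1.07)/2 = 0.945 → q = 5×1.695×0.945 = 8.009 m³/s
Panel 3-4: Δb = 2.8 m, d̄ = (2.16+2.39)/2 = 2.275, v̄ = (1.07+1.13)/2 = 1.1 → q = 2.8×2.275×1.1 = 7.007 m³/s
Panel 4-5: Δb = 8.8 m, d̄ = (2.39+0.98)/2 = 1.685, v̄ = (1.13+0.87)/2 = 1 → q = 8.8×1.685×1 = 14.83 m³/s
Panel 5-6: Δb = 2.8 m, d̄ = (0.98+0.54)/2 = 0.76, v̄ = (0.87+0.54)/2 = 0.705 → q = 2.8×0.76×0.705 = 1.500 m³/s
Q = Σ q = 33.00 m³/s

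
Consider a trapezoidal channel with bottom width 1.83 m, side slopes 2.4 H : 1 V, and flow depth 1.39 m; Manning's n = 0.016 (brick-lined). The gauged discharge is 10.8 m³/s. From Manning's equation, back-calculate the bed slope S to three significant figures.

0.000789

A = (b + z·y)·y = (1.83 + 2.4×1.39)×1.39 = 7.181 m²
P = b + 2y√(1+z²) = 1.83 + 2×1.39×√(1+2.4²) = 9.058 m
R = A/P = 7.181/9.058 = 0.7928 m
S = (Q·n / (1·A·R^(2/3)))² = (10.8×0.016 / (1×7.181×0.8566))² = 0.0007893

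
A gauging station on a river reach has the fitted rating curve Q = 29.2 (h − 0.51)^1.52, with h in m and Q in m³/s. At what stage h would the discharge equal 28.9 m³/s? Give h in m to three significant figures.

h − h₀ = (Q/C)^(1/b) = (28.9/29.2)^(1/1.52) = 0.9932 m
h = 0.51 + 0.9932 = 1.503 m

1.50 m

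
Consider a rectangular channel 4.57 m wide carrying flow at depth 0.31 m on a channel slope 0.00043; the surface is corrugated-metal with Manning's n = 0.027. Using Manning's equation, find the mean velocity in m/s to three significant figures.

A = b·y = 4.57 × 0.31 = 1.417 m²
P = b + 2y = 4.57 + 2×0.31 = 5.190 m
R = A/P = 1.417/5.190 = 0.2730 m
Q = (1/n)·A·R^(2/3)·S^(1/2) = (1/0.027) × 1.417 × 0.2730^(2/3) × 0.00043^(1/2) = 0.4578 m³/s
V = Q/A = 0.4578/1.417 = 0.3232 m/s

0.323 m/s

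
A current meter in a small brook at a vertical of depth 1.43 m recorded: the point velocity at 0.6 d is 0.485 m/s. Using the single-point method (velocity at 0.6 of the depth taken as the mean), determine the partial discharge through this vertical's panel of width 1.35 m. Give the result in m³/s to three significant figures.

0.936 m³/s

v̄ = v₀.₆ = 0.485 m/s
q = v̄ × d × w = 0.4850 × 1.43 × 1.35 = 0.9363 m³/s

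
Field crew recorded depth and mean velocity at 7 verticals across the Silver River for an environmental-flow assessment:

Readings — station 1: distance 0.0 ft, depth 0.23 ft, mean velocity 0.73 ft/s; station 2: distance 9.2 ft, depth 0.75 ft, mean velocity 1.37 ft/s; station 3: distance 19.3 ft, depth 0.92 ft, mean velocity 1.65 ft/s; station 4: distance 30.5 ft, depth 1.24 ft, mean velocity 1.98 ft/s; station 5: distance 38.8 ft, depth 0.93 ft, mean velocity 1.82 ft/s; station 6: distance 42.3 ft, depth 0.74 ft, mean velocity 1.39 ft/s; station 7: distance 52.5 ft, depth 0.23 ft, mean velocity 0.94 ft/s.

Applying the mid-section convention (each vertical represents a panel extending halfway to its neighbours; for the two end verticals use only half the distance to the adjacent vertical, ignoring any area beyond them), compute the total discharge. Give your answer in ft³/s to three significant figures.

68.9 ft³/s

w_1 = (9.2 − 0.0)/2 = 4.6 ft; q_1 = 0.73 × 0.23 × 4.6 = 0.7723 ft³/s
w_2 = (19.3 − 0.0)/2 = 9.65 ft; q_2 = 1.37 × 0.75 × 9.65 = 9.915 ft³/s
w_3 = (30.5 − 9.2)/2 = 10.65 ft; q_3 = 1.65 × 0.92 × 10.65 = 16.17 ft³/s
w_4 = (38.8 − 19.3)/2 = 9.75 ft; q_4 = 1.98 × 1.24 × 9.75 = 23.94 ft³/s
w_5 = (42.3 − 30.5)/2 = 5.9 ft; q_5 = 1.82 × 0.93 × 5.9 = 9.986 ft³/s
w_6 = (52.5 − 38.8)/2 = 6.85 ft; q_6 = 1.39 × 0.74 × 6.85 = 7.046 ft³/s
w_7 = (52.5 − 42.3)/2 = 5.1 ft; q_7 = 0.94 × 0.23 × 5.1 = 1.103 ft³/s
Q = Σ qᵢ = 68.93 ft³/s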